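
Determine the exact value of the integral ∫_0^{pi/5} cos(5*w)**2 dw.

Use the identity cos^2(5*w) = (1 + cos(10*w))/2.
An antiderivative is F(w) = w/2 + sin(10*w)/20.
Then F(pi/5) - F(0) = (pi/10) - (0) = pi/10.

pi/10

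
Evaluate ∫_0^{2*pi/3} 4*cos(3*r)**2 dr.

4*pi/3

Use the identity cos^2(3*r) = (1 + cos(6*r))/2.
An antiderivative is F(r) = 2*r + sin(6*r)/3.
Then F(2*pi/3) - F(0) = (4*pi/3) - (0) = 4*pi/3.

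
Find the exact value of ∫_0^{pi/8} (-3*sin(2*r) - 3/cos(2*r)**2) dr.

-3 + 3*sqrt(2)/4

An antiderivative is F(r) = 3*cos(2*r)/2 - 3*tan(2*r)/2.
Then F(pi/8) - F(0) = (-3/2 + 3*sqrt(2)/4) - (3/2) = -3 + 3*sqrt(2)/4.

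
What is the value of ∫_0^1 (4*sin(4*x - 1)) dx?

cos(1) - cos(3)

Let u = 4*x - 1, so du = 4 dx. When x = 0, u = -1; when x = 1, u = 3.
The integral becomes ∫ sin(u) du from -1 to 3, with antiderivative -cos(u).
Back in x: F(x) = -cos(4*x - 1).
Then F(1) - F(0) = (-cos(3)) - (-cos(1)) = cos(1) - cos(3).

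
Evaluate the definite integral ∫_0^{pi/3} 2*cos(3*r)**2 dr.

pi/3

Use the identity cos^2(3*r) = (1 + cos(6*r))/2.
An antiderivative is F(r) = r + sin(6*r)/6.
Then F(pi/3) - F(0) = (pi/3) - (0) = pi/3.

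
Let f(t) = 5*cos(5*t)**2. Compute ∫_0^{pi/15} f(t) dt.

sqrt(3)/8 + pi/6

Use the identity cos^2(5*t) = (1 + cos(10*t))/2.
An antiderivative is F(t) = 5*t/2 + sin(10*t)/4.
Then F(pi/15) - F(0) = (sqrt(3)/8 + pi/6) - (0) = sqrt(3)/8 + pi/6.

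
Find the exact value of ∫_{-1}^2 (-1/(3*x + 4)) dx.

-log(10)/3

An antiderivative is F(x) = -log(3*x + 4)/3.
Then F(2) - F(-1) = (-log(10)/3) - (0) = -log(10)/3.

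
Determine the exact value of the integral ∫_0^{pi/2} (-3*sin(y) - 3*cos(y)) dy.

-6

An antiderivative is F(y) = -3*sin(y) + 3*cos(y).
Then F(pi/2) - F(0) = (-3) - (3) = -6.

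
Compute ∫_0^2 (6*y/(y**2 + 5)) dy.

-3*log(5) + 6*log(3)

Let u = y**2 + 5, so du = 2*y dy. When y = 0, u = 5; when y = 2, u = 9.
The integral becomes 3·∫ 1/u du from 5 to 9, with antiderivative 3*log(u).
Back in y: F(y) = 3*log(y**2 + 5).
Then F(2) - F(0) = (6*log(3)) - (3*log(5)) = -3*log(5) + 6*log(3).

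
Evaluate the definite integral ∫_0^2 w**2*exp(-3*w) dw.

2/27 - 50*exp(-6)/27

Integrate by parts twice (u = w^2, dv = exp(-3*w) dw).
An antiderivative is F(w) = (-9*w**2 - 6*w - 2)*exp(-3*w)/27.
Then F(2) - F(0) = (-50*exp(-6)/27) - (-2/27) = 2/27 - 50*exp(-6)/27.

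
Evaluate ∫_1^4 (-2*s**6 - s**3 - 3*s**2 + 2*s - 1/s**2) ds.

-67107/14

By the power rule, an antiderivative is F(s) = -2*s**7/7 - s**4/4 - s**3 + s**2 + 1/s.
Then F(4) - F(1) = (-134201/28) - (13/28) = -67107/14.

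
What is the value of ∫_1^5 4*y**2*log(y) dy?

Integrate by parts once (u = ln y, dv = 4*y**2 dy).
An antiderivative is F(y) = 4*y**3*(3*log(y) - 1)/9.
Then F(5) - F(1) = (-500/9 + 500*log(5)/3) - (-4/9) = -496/9 + 500*log(5)/3.

-496/9 + 500*log(5)/3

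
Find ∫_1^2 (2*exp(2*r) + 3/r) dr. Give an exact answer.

An antiderivative is F(r) = exp(2*r) + 3*log(r).
Then F(2) - F(1) = (log(8) + exp(4)) - (exp(2)) = -exp(2) + log(8) + exp(4).

-exp(2) + log(8) + exp(4)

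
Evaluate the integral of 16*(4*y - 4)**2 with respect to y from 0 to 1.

256/3

Let u = 4*y - 4, so du = 4 dy. When y = 0, u = -4; when y = 1, u = 0.
The integral becomes 4·∫ u**2 du from -4 to 0, with antiderivative 4*u**3/3.
Back in y: F(y) = 4*(4*y - 4)**3/3.
Then F(1) - F(0) = (0) - (-256/3) = 256/3.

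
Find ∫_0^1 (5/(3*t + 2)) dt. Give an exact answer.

-5*log(2)/3 + 5*log(5)/3

An antiderivative is F(t) = 5*log(3*t + 2)/3.
Then F(1) - F(0) = (5*log(5)/3) - (5*log(2)/3) = -5*log(2)/3 + 5*log(5)/3.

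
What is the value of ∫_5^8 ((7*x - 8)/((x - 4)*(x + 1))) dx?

Factor the denominator: x**2 - 3*x - 4 = (x + 1)(x - 4).
Partial fractions: (7*x - 8)/((x - 4)*(x + 1)) = 3/(x + 1) + 4/(x - 4).
An antiderivative is F(x) = 4*log(x - 4) + 3*log(x + 1).
Then F(8) - F(5) = (8*log(2) + 6*log(3)) - (3*log(2) + 3*log(3)) = 3*log(3) + 5*log(2).

3*log(3) + 5*log(2)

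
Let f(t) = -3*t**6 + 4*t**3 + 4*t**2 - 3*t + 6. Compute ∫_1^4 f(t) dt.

By the power rule, an antiderivative is F(t) = -3*t**7/7 + t**4 + 4*t**3/3 - 3*t**2/2 + 6*t.
Then F(4) - F(1) = (-140288/21) - (269/42) = -93615/14.

-93615/14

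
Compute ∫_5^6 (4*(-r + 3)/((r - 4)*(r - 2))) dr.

log(9/64)

Factor the denominator: r**2 - 6*r + 8 = (r - 2)(r - 4).
Partial fractions: 4*(-r + 3)/((r - 4)*(r - 2)) = -2/(r - 2) - 2/(r - 4).
An antiderivative is F(r) = -2*log(r - 4) - 2*log(r - 2).
Then F(6) - F(5) = (-log(64)) - (-log(9)) = log(9/64).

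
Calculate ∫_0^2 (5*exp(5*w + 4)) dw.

Let u = 5*w + 4, so du = 5 dw. When w = 0, u = 4; when w = 2, u = 14.
The integral becomes ∫ exp(u) du from 4 to 14, with antiderivative exp(u).
Back in w: F(w) = exp(5*w + 4).
Then F(2) - F(0) = (exp(14)) - (exp(4)) = -exp(4) + exp(14).

-exp(4) + exp(14)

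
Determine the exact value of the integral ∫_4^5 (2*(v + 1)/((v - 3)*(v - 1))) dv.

Factor the denominator: v**2 - 4*v + 3 = (v - 1)(v - 3).
Partial fractions: 2*(v + 1)/((v - 3)*(v - 1)) = -2/(v - 1) + 4/(v - 3).
An antiderivative is F(v) = 4*log(v - 3) - 2*log(v - 1).
Then F(5) - F(4) = (0) - (-log(9)) = log(9).

log(9)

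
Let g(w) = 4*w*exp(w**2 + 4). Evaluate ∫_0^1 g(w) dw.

-2*(1 - exp(1))*exp(4)

Let u = w**2 + 4, so du = 2*w dw. When w = 0, u = 4; when w = 1, u = 5.
The integral becomes 2·∫ exp(u) du from 4 to 5, with antiderivative 2*exp(u).
Back in w: F(w) = 2*exp(w**2 + 4).
Then F(1) - F(0) = (2*exp(5)) - (2*exp(4)) = -2*(1 - exp(1))*exp(4).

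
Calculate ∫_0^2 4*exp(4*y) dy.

Let u = 4*y, so du = 4 dy. When y = 0, u = 0; when y = 2, u = 8.
The integral becomes ∫ exp(u) du from 0 to 8, with antiderivative exp(u).
Back in y: F(y) = exp(4*y).
Then F(2) - F(0) = (exp(8)) - (1) = -1 + exp(8).

-1 + exp(8)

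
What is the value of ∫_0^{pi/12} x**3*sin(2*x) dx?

-3/16 - sqrt(3)*pi**3/6912 + pi**2/384 + sqrt(3)*pi/32

Integrate by parts 3 times (u = x^3, dv = sin(2*x) dx).
An antiderivative is F(x) = -x**3*cos(2*x)/2 + 3*x**2*sin(2*x)/4 + 3*x*cos(2*x)/4 - 3*sin(2*x)/8.
Then F(pi/12) - F(0) = (-3/16 - sqrt(3)*pi**3/6912 + pi**2/384 + sqrt(3)*pi/32) - (0) = -3/16 - sqrt(3)*pi**3/6912 + pi**2/384 + sqrt(3)*pi/32.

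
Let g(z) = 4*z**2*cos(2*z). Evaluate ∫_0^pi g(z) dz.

Integrate by parts twice (u = z^2, dv = 4*cos(2*z) dz).
An antiderivative is F(z) = 2*z**2*sin(2*z) + 2*z*cos(2*z) - sin(2*z).
Then F(pi) - F(0) = (2*pi) - (0) = 2*pi.

2*pi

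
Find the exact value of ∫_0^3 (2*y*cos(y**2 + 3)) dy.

Let u = y**2 + 3, so du = 2*y dy. When y = 0, u = 3; when y = 3, u = 12.
The integral becomes ∫ cos(u) du from 3 to 12, with antiderivative sin(u).
Back in y: F(y) = sin(y**2 + 3).
Then F(3) - F(0) = (sin(12)) - (sin(3)) = sin(12) - sin(3).

sin(12) - sin(3)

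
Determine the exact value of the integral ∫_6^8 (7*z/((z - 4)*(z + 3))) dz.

-6*log(3) + 4*log(2) + 3*log(11)

Factor the denominator: z**2 - z - 12 = (z + 3)(z - 4).
Partial fractions: 7*z/((z - 4)*(z + 3)) = 3/(z + 3) + 4/(z - 4).
An antiderivative is F(z) = 4*log(z - 4) + 3*log(z + 3).
Then F(8) - F(6) = (8*log(2) + 3*log(11)) - (4*log(2) + 6*log(3)) = -6*log(3) + 4*log(2) + 3*log(11).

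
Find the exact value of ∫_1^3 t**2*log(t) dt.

-26/9 + 9*log(3)

Integrate by parts once (u = ln t, dv = t**2 dt).
An antiderivative is F(t) = t**3*(3*log(t) - 1)/9.
Then F(3) - F(1) = (-3 + 9*log(3)) - (-1/9) = -26/9 + 9*log(3).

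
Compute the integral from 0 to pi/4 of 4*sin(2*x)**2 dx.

pi/2

Use the identity sin^2(2*x) = (1 - cos(4*x))/2.
An antiderivative is F(x) = 2*x - sin(4*x)/2.
Then F(pi/4) - F(0) = (pi/2) - (0) = pi/2.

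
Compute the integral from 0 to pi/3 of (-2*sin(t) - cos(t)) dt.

-1 - sqrt(3)/2

An antiderivative is F(t) = -sin(t) + 2*cos(t).
Then F(pi/3) - F(0) = (1 - sqrt(3)/2) - (2) = -1 - sqrt(3)/2.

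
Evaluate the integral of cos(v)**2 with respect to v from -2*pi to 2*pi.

Use the identity cos^2(v) = (1 + cos(2*v))/2.
An antiderivative is F(v) = v/2 + sin(2*v)/4.
Then F(2*pi) - F(-2*pi) = (pi) - (-pi) = 2*pi.

2*pi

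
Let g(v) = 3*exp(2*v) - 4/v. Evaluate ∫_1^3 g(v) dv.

An antiderivative is F(v) = 3*exp(2*v)/2 - 4*log(v).
Then F(3) - F(1) = (-log(81) + 3*exp(6)/2) - (3*exp(2)/2) = -3*exp(2)/2 - log(81) + 3*exp(6)/2.

-3*exp(2)/2 - log(81) + 3*exp(6)/2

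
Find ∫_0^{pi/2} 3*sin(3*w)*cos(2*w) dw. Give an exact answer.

9/5

Use the identity sin(3*w)cos(2*w) = [sin(5*w) + sin(w)]/2.
An antiderivative is F(w) = -3*cos(w)/2 - 3*cos(5*w)/10.
Then F(pi/2) - F(0) = (0) - (-9/5) = 9/5.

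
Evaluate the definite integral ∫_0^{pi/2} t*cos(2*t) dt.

Integrate by parts once (u = t, dv = cos(2*t) dt).
An antiderivative is F(t) = t*sin(2*t)/2 + cos(2*t)/4.
Then F(pi/2) - F(0) = (-1/4) - (1/4) = -1/2.

-1/2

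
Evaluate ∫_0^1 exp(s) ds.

An antiderivative is F(s) = exp(s).
Then F(1) - F(0) = (E) - (1) = -1 + E.

-1 + E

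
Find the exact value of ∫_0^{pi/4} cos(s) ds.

sqrt(2)/2

An antiderivative is F(s) = sin(s).
Then F(pi/4) - F(0) = (sqrt(2)/2) - (0) = sqrt(2)/2.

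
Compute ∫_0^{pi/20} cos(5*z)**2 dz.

Use the identity cos^2(5*z) = (1 + cos(10*z))/2.
An antiderivative is F(z) = z/2 + sin(10*z)/20.
Then F(pi/20) - F(0) = (1/20 + pi/40) - (0) = 1/20 + pi/40.

1/20 + pi/40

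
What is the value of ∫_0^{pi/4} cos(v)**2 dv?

1/4 + pi/8

Use the identity cos^2(v) = (1 + cos(2*v))/2.
An antiderivative is F(v) = v/2 + sin(2*v)/4.
Then F(pi/4) - F(0) = (1/4 + pi/8) - (0) = 1/4 + pi/8.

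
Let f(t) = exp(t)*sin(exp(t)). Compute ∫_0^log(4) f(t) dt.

Let u = exp(t), so du = exp(t) dt. When t = 0, u = 1; when t = log(4), u = 4.
The integral becomes ∫ sin(u) du from 1 to 4, with antiderivative -cos(u).
Back in t: F(t) = -cos(exp(t)).
Then F(log(4)) - F(0) = (-cos(4)) - (-cos(1)) = cos(1) - cos(4).

cos(1) - cos(4)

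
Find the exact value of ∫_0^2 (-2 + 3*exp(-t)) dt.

An antiderivative is F(t) = -2*t - 3*exp(-t).
Then F(2) - F(0) = (-4 - 3*exp(-2)) - (-3) = -1 - 3*exp(-2).

-1 - 3*exp(-2)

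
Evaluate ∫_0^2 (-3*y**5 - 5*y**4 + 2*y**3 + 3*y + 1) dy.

By the power rule, an antiderivative is F(y) = -y**6/2 - y**5 + y**4/2 + 3*y**2/2 + y.
Then F(2) - F(0) = (-48) - (0) = -48.

-48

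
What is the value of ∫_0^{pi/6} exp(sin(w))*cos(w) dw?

Let u = sin(w), so du = cos(w) dw. When w = 0, u = 0; when w = pi/6, u = 1/2.
The integral becomes ∫ exp(u) du from 0 to 1/2, with antiderivative exp(u).
Back in w: F(w) = exp(sin(w)).
Then F(pi/6) - F(0) = (exp(1/2)) - (1) = -1 + exp(1/2).

-1 + exp(1/2)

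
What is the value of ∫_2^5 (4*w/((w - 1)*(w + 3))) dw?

-3*log(5) + 11*log(2)

Factor the denominator: w**2 + 2*w - 3 = (w + 3)(w - 1).
Partial fractions: 4*w/((w - 1)*(w + 3)) = 3/(w + 3) + 1/(w - 1).
An antiderivative is F(w) = log(w - 1) + 3*log(w + 3).
Then F(5) - F(2) = (11*log(2)) - (3*log(5)) = -3*log(5) + 11*log(2).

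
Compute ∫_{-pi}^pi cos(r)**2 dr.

Use the identity cos^2(r) = (1 + cos(2*r))/2.
An antiderivative is F(r) = r/2 + sin(2*r)/4.
Then F(pi) - F(-pi) = (pi/2) - (-pi/2) = pi.

pi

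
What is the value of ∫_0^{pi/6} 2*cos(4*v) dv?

sqrt(3)/4

An antiderivative is F(v) = sin(4*v)/2.
Then F(pi/6) - F(0) = (sqrt(3)/4) - (0) = sqrt(3)/4.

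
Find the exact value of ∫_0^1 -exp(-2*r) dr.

(1 - exp(2))*exp(-2)/2

An antiderivative is F(r) = exp(-2*r)/2.
Then F(1) - F(0) = (exp(-2)/2) - (1/2) = (1 - exp(2))*exp(-2)/2.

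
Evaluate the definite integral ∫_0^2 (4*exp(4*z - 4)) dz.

2*sinh(4)

Let u = 4*z - 4, so du = 4 dz. When z = 0, u = -4; when z = 2, u = 4.
The integral becomes ∫ exp(u) du from -4 to 4, with antiderivative exp(u).
Back in z: F(z) = exp(4*z - 4).
Then F(2) - F(0) = (exp(4)) - (exp(-4)) = 2*sinh(4).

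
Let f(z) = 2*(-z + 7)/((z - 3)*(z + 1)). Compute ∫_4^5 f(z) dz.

-4*log(3) - 2*log(2) + 4*log(5)

Factor the denominator: z**2 - 2*z - 3 = (z + 1)(z - 3).
Partial fractions: 2*(-z + 7)/((z - 3)*(z + 1)) = -4/(z + 1) + 2/(z - 3).
An antiderivative is F(z) = 2*log(z - 3) - 4*log(z + 1).
Then F(5) - F(4) = (-4*log(3) - 2*log(2)) - (-4*log(5)) = -4*log(3) - 2*log(2) + 4*log(5).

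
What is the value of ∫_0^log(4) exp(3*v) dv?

21

Let u = exp(v), so du = exp(v) dv. When v = 0, u = 1; when v = log(4), u = 4.
The integral becomes ∫ u**2 du from 1 to 4, with antiderivative u**3/3.
Back in v: F(v) = exp(3*v)/3.
Then F(log(4)) - F(0) = (64/3) - (1/3) = 21.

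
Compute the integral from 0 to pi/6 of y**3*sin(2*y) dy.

Integrate by parts 3 times (u = y^3, dv = sin(2*y) dy).
An antiderivative is F(y) = -y**3*cos(2*y)/2 + 3*y**2*sin(2*y)/4 + 3*y*cos(2*y)/4 - 3*sin(2*y)/8.
Then F(pi/6) - F(0) = (-3*sqrt(3)/16 - pi**3/864 + sqrt(3)*pi**2/96 + pi/16) - (0) = -3*sqrt(3)/16 - pi**3/864 + sqrt(3)*pi**2/96 + pi/16.

-3*sqrt(3)/16 - pi**3/864 + sqrt(3)*pi**2/96 + pi/16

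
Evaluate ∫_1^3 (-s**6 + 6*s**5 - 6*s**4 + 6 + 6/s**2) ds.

By the power rule, an antiderivative is F(s) = -s**7/7 + s**6 - 6*s**5/5 + 6*s - 6/s.
Then F(3) - F(1) = (4934/35) - (-12/35) = 4946/35.

4946/35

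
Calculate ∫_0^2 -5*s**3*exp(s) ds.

-10*exp(2) - 30

Integrate by parts 3 times (u = s^3, dv = -5*exp(s) ds).
An antiderivative is F(s) = (-5*s**3 + 15*s**2 - 30*s + 30)*exp(s).
Then F(2) - F(0) = (-10*exp(2)) - (30) = -10*exp(2) - 30.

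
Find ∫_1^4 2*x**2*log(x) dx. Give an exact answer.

-14 + 256*log(2)/3

Integrate by parts once (u = ln x, dv = 2*x**2 dx).
An antiderivative is F(x) = 2*x**3*(3*log(x) - 1)/9.
Then F(4) - F(1) = (-128/9 + 256*log(2)/3) - (-2/9) = -14 + 256*log(2)/3.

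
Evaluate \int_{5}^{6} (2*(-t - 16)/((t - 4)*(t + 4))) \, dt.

Factor the denominator: t**2 - 16 = (t + 4)(t - 4).
Partial fractions: 2*(-t - 16)/((t - 4)*(t + 4)) = 3/(t + 4) - 5/(t - 4).
An antiderivative is F(t) = -5*log(t - 4) + 3*log(t + 4).
Then F(6) - F(5) = (-2*log(2) + 3*log(5)) - (6*log(3)) = -6*log(3) - 2*log(2) + 3*log(5).

-6*log(3) - 2*log(2) + 3*log(5)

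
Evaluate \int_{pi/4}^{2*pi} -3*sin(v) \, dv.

3 - 3*sqrt(2)/2

An antiderivative is F(v) = 3*cos(v).
Then F(2*pi) - F(pi/4) = (3) - (3*sqrt(2)/2) = 3 - 3*sqrt(2)/2.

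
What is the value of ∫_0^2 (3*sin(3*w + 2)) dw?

Let u = 3*w + 2, so du = 3 dw. When w = 0, u = 2; when w = 2, u = 8.
The integral becomes ∫ sin(u) du from 2 to 8, with antiderivative -cos(u).
Back in w: F(w) = -cos(3*w + 2).
Then F(2) - F(0) = (-cos(8)) - (-cos(2)) = cos(2) - cos(8).

cos(2) - cos(8)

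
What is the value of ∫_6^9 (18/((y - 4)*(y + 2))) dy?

-3*log(11) + 6*log(2) + 3*log(5)

Factor the denominator: y**2 - 2*y - 8 = (y + 2)(y - 4).
Partial fractions: 18/((y - 4)*(y + 2)) = -3/(y + 2) + 3/(y - 4).
An antiderivative is F(y) = 3*log(y - 4) - 3*log(y + 2).
Then F(9) - F(6) = (-3*log(11) + 3*log(5)) - (-log(64)) = -3*log(11) + 6*log(2) + 3*log(5).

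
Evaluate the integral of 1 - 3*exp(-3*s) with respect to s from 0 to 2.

exp(-6) + 1

An antiderivative is F(s) = s + exp(-3*s).
Then F(2) - F(0) = (exp(-6) + 2) - (1) = exp(-6) + 1.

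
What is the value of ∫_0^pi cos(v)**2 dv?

pi/2

Use the identity cos^2(v) = (1 + cos(2*v))/2.
An antiderivative is F(v) = v/2 + sin(2*v)/4.
Then F(pi) - F(0) = (pi/2) - (0) = pi/2.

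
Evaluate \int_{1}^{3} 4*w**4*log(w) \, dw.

-968/25 + 972*log(3)/5

Integrate by parts once (u = ln w, dv = 4*w**4 dw).
An antiderivative is F(w) = 4*w**5*(5*log(w) - 1)/25.
Then F(3) - F(1) = (-972/25 + 972*log(3)/5) - (-4/25) = -968/25 + 972*log(3)/5.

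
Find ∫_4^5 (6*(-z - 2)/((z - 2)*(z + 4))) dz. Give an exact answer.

Factor the denominator: z**2 + 2*z - 8 = (z + 4)(z - 2).
Partial fractions: 6*(-z - 2)/((z - 2)*(z + 4)) = -2/(z + 4) - 4/(z - 2).
An antiderivative is F(z) = -4*log(z - 2) - 2*log(z + 4).
Then F(5) - F(4) = (-8*log(3)) - (-10*log(2)) = -8*log(3) + 10*log(2).

-8*log(3) + 10*log(2)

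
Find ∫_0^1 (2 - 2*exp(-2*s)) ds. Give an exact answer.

exp(-2) + 1

An antiderivative is F(s) = 2*s + exp(-2*s).
Then F(1) - F(0) = (exp(-2) + 2) - (1) = exp(-2) + 1.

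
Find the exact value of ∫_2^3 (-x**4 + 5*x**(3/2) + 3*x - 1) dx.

-357/10 - 8*sqrt(2) + 18*sqrt(3)

By the power rule, an antiderivative is F(x) = 2*x**(5/2) - x**5/5 + 3*x**2/2 - x.
Then F(3) - F(2) = (-381/10 + 18*sqrt(3)) - (-12/5 + 8*sqrt(2)) = -357/10 - 8*sqrt(2) + 18*sqrt(3).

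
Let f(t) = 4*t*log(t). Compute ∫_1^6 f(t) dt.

Integrate by parts once (u = ln t, dv = 4*t dt).
An antiderivative is F(t) = t**2*(2*log(t) - 1).
Then F(6) - F(1) = (-36 + 72*log(2) + 72*log(3)) - (-1) = -35 + 72*log(2) + 72*log(3).

-35 + 72*log(2) + 72*log(3)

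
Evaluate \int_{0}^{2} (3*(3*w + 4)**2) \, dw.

Let u = 3*w + 4, so du = 3 dw. When w = 0, u = 4; when w = 2, u = 10.
The integral becomes ∫ u**2 du from 4 to 10, with antiderivative u**3/3.
Back in w: F(w) = (3*w + 4)**3/3.
Then F(2) - F(0) = (1000/3) - (64/3) = 312.

312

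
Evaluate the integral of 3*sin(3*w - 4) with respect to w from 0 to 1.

Let u = 3*w - 4, so du = 3 dw. When w = 0, u = -4; when w = 1, u = -1.
The integral becomes ∫ sin(u) du from -4 to -1, with antiderivative -cos(u).
Back in w: F(w) = -cos(3*w - 4).
Then F(1) - F(0) = (-cos(1)) - (-cos(4)) = cos(4) - cos(1).

cos(4) - cos(1)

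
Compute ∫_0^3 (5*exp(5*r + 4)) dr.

Let u = 5*r + 4, so du = 5 dr. When r = 0, u = 4; when r = 3, u = 19.
The integral becomes ∫ exp(u) du from 4 to 19, with antiderivative exp(u).
Back in r: F(r) = exp(5*r + 4).
Then F(3) - F(0) = (exp(19)) - (exp(4)) = -exp(4) + exp(19).

-exp(4) + exp(19)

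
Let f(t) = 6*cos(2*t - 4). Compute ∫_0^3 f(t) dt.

Let u = 2*t - 4, so du = 2 dt. When t = 0, u = -4; when t = 3, u = 2.
The integral becomes 3·∫ cos(u) du from -4 to 2, with antiderivative 3*sin(u).
Back in t: F(t) = 3*sin(2*t - 4).
Then F(3) - F(0) = (3*sin(2)) - (-3*sin(4)) = 3*sin(4) + 3*sin(2).

3*sin(4) + 3*sin(2)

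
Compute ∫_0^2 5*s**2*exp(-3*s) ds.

Integrate by parts twice (u = s^2, dv = 5*exp(-3*s) ds).
An antiderivative is F(s) = (-45*s**2 - 30*s - 10)*exp(-3*s)/27.
Then F(2) - F(0) = (-250*exp(-6)/27) - (-10/27) = 10/27 - 250*exp(-6)/27.

10/27 - 250*exp(-6)/27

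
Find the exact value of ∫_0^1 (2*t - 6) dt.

By the power rule, an antiderivative is F(t) = t**2 - 6*t.
Then F(1) - F(0) = (-5) - (0) = -5.

-5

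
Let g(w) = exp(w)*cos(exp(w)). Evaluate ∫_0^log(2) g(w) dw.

Let u = exp(w), so du = exp(w) dw. When w = 0, u = 1; when w = log(2), u = 2.
The integral becomes ∫ cos(u) du from 1 to 2, with antiderivative sin(u).
Back in w: F(w) = sin(exp(w)).
Then F(log(2)) - F(0) = (sin(2)) - (sin(1)) = -sin(1) + sin(2).

-sin(1) + sin(2)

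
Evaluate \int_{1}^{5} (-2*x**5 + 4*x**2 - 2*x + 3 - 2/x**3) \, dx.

-379172/75

By the power rule, an antiderivative is F(x) = -x**6/3 + 4*x**3/3 - x**2 + 3*x + x**(-2).
Then F(5) - F(1) = (-378872/75) - (4) = -379172/75.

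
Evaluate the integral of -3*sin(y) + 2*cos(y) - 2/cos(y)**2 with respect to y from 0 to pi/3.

An antiderivative is F(y) = 2*sin(y) + 3*cos(y) - 2*tan(y).
Then F(pi/3) - F(0) = (3/2 - sqrt(3)) - (3) = -sqrt(3) - 3/2.

-sqrt(3) - 3/2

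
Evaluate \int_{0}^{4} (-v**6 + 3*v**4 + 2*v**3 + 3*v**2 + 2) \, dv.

-53416/35

By the power rule, an antiderivative is F(v) = -v**7/7 + 3*v**5/5 + v**4/2 + v**3 + 2*v.
Then F(4) - F(0) = (-53416/35) - (0) = -53416/35.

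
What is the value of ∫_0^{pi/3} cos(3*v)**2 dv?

pi/6

Use the identity cos^2(3*v) = (1 + cos(6*v))/2.
An antiderivative is F(v) = v/2 + sin(6*v)/12.
Then F(pi/3) - F(0) = (pi/6) - (0) = pi/6.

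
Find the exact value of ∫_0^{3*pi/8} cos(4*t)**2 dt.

3*pi/16

Use the identity cos^2(4*t) = (1 + cos(8*t))/2.
An antiderivative is F(t) = t/2 + sin(8*t)/16.
Then F(3*pi/8) - F(0) = (3*pi/16) - (0) = 3*pi/16.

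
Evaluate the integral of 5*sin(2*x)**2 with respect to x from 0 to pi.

5*pi/2

Use the identity sin^2(2*x) = (1 - cos(4*x))/2.
An antiderivative is F(x) = 5*x/2 - 5*sin(4*x)/8.
Then F(pi) - F(0) = (5*pi/2) - (0) = 5*pi/2.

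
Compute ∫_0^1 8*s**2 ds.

8/3

Let u = 2*s, so du = 2 ds. When s = 0, u = 0; when s = 1, u = 2.
The integral becomes ∫ u**2 du from 0 to 2, with antiderivative u**3/3.
Back in s: F(s) = 8*s**3/3.
Then F(1) - F(0) = (8/3) - (0) = 8/3.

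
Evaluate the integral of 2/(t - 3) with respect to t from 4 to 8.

An antiderivative is F(t) = 2*log(t - 3).
Then F(8) - F(4) = (log(25)) - (0) = log(25).

log(25)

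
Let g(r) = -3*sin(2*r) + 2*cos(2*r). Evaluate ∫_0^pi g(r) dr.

An antiderivative is F(r) = sin(2*r) + 3*cos(2*r)/2.
Then F(pi) - F(0) = (3/2) - (3/2) = 0.

0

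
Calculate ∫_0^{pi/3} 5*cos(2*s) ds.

An antiderivative is F(s) = 5*sin(2*s)/2.
Then F(pi/3) - F(0) = (5*sqrt(3)/4) - (0) = 5*sqrt(3)/4.

5*sqrt(3)/4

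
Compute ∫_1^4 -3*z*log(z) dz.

45/4 - 48*log(2)

Integrate by parts once (u = ln z, dv = -3*z dz).
An antiderivative is F(z) = -3*z**2*(2*log(z) - 1)/4.
Then F(4) - F(1) = (12 - 48*log(2)) - (3/4) = 45/4 - 48*log(2).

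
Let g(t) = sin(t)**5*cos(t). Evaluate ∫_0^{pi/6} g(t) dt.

Let u = sin(t), so du = cos(t) dt. When t = 0, u = 0; when t = pi/6, u = 1/2.
The integral becomes ∫ u**5 du from 0 to 1/2, with antiderivative u**6/6.
Back in t: F(t) = sin(t)**6/6.
Then F(pi/6) - F(0) = (1/384) - (0) = 1/384.

1/384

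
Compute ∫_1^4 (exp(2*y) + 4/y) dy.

-exp(2)/2 + 8*log(2) + exp(8)/2

An antiderivative is F(y) = exp(2*y)/2 + 4*log(y).
Then F(4) - F(1) = (8*log(2) + exp(8)/2) - (exp(2)/2) = -exp(2)/2 + 8*log(2) + exp(8)/2.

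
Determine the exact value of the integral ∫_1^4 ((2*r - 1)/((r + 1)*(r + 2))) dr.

-3*log(5) + 8*log(2)

Factor the denominator: r**2 + 3*r + 2 = (r + 2)(r + 1).
Partial fractions: (2*r - 1)/((r + 1)*(r + 2)) = 5/(r + 2) - 3/(r + 1).
An antiderivative is F(r) = -3*log(r + 1) + 5*log(r + 2).
Then F(4) - F(1) = (-3*log(5) + 5*log(2) + 5*log(3)) - (-3*log(2) + 5*log(3)) = -3*log(5) + 8*log(2).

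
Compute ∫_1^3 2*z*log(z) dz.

Integrate by parts once (u = ln z, dv = 2*z dz).
An antiderivative is F(z) = z**2*(2*log(z) - 1)/2.
Then F(3) - F(1) = (-9/2 + 9*log(3)) - (-1/2) = -4 + 9*log(3).

-4 + 9*log(3)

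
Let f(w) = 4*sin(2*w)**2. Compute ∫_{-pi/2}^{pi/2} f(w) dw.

2*pi

Use the identity sin^2(2*w) = (1 - cos(4*w))/2.
An antiderivative is F(w) = 2*w - sin(4*w)/2.
Then F(pi/2) - F(-pi/2) = (pi) - (-pi) = 2*pi.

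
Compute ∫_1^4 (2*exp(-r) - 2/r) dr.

-4*log(2) - 2*exp(-4) + 2*exp(-1)

An antiderivative is F(r) = -2*log(r) - 2*exp(-r).
Then F(4) - F(1) = (-4*log(2) - 2*exp(-4)) - (-2*exp(-1)) = -4*log(2) - 2*exp(-4) + 2*exp(-1).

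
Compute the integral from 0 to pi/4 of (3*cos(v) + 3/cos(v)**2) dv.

3*sqrt(2)/2 + 3

An antiderivative is F(v) = 3*sin(v) + 3*tan(v).
Then F(pi/4) - F(0) = (3*sqrt(2)/2 + 3) - (0) = 3*sqrt(2)/2 + 3.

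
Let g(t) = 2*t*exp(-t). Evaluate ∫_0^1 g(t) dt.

Integrate by parts once (u = t, dv = 2*exp(-t) dt).
An antiderivative is F(t) = (-2*t - 2)*exp(-t).
Then F(1) - F(0) = (-4*exp(-1)) - (-2) = 2 - 4*exp(-1).

2 - 4*exp(-1)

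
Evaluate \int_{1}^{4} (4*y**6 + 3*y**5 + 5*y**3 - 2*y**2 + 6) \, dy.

327711/28

By the power rule, an antiderivative is F(y) = 4*y**7/7 + y**6/2 + 5*y**4/4 - 2*y**3/3 + 6*y.
Then F(4) - F(1) = (245944/21) - (643/84) = 327711/28.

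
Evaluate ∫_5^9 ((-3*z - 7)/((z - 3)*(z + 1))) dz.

Factor the denominator: z**2 - 2*z - 3 = (z + 1)(z - 3).
Partial fractions: (-3*z - 7)/((z - 3)*(z + 1)) = 1/(z + 1) - 4/(z - 3).
An antiderivative is F(z) = -4*log(z - 3) + log(z + 1).
Then F(9) - F(5) = (-4*log(3) - 3*log(2) + log(5)) - (log(3/8)) = -5*log(3) + log(5).

-5*log(3) + log(5)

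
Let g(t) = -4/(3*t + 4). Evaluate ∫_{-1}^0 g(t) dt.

An antiderivative is F(t) = -4*log(3*t + 4)/3.
Then F(0) - F(-1) = (-8*log(2)/3) - (0) = -8*log(2)/3.

-8*log(2)/3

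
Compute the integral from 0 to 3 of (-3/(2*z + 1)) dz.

An antiderivative is F(z) = -3*log(2*z + 1)/2.
Then F(3) - F(0) = (-3*log(7)/2) - (0) = -3*log(7)/2.

-3*log(7)/2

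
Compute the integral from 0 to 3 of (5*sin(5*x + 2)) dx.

Let u = 5*x + 2, so du = 5 dx. When x = 0, u = 2; when x = 3, u = 17.
The integral becomes ∫ sin(u) du from 2 to 17, with antiderivative -cos(u).
Back in x: F(x) = -cos(5*x + 2).
Then F(3) - F(0) = (-cos(17)) - (-cos(2)) = cos(2) - cos(17).

cos(2) - cos(17)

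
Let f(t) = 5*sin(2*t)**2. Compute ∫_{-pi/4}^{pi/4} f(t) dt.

5*pi/4

Use the identity sin^2(2*t) = (1 - cos(4*t))/2.
An antiderivative is F(t) = 5*t/2 - 5*sin(4*t)/8.
Then F(pi/4) - F(-pi/4) = (5*pi/8) - (-5*pi/8) = 5*pi/4.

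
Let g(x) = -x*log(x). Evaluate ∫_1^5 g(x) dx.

6 - 25*log(5)/2

Integrate by parts once (u = ln x, dv = -x dx).
An antiderivative is F(x) = -x**2*(2*log(x) - 1)/4.
Then F(5) - F(1) = (25/4 - 25*log(5)/2) - (1/4) = 6 - 25*log(5)/2.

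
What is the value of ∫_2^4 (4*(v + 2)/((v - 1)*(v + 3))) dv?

Factor the denominator: v**2 + 2*v - 3 = (v + 3)(v - 1).
Partial fractions: 4*(v + 2)/((v - 1)*(v + 3)) = 1/(v + 3) + 3/(v - 1).
An antiderivative is F(v) = 3*log(v - 1) + log(v + 3).
Then F(4) - F(2) = (log(7) + 3*log(3)) - (log(5)) = -log(5) + log(7) + 3*log(3).

-log(5) + log(7) + 3*log(3)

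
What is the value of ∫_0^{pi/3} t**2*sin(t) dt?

Integrate by parts twice (u = t^2, dv = sin(t) dt).
An antiderivative is F(t) = -t**2*cos(t) + 2*t*sin(t) + 2*cos(t).
Then F(pi/3) - F(0) = (-pi**2/18 + 1 + sqrt(3)*pi/3) - (2) = -1 - pi**2/18 + sqrt(3)*pi/3.

-1 - pi**2/18 + sqrt(3)*pi/3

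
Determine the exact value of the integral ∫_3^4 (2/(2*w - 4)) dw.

log(2)

An antiderivative is F(w) = log(2*w - 4).
Then F(4) - F(3) = (log(4)) - (log(2)) = log(2).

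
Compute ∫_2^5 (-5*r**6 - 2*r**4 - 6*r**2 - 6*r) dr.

-2003622/35

By the power rule, an antiderivative is F(r) = -5*r**7/7 - 2*r**5/5 - 2*r**3 - 3*r**2.
Then F(5) - F(2) = (-401650/7) - (-4628/35) = -2003622/35.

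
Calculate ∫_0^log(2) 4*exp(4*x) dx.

15

Let u = exp(x), so du = exp(x) dx. When x = 0, u = 1; when x = log(2), u = 2.
The integral becomes 4·∫ u**3 du from 1 to 2, with antiderivative u**4.
Back in x: F(x) = exp(4*x).
Then F(log(2)) - F(0) = (16) - (1) = 15.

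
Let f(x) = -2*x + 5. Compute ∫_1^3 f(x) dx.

2

By the power rule, an antiderivative is F(x) = -x**2 + 5*x.
Then F(3) - F(1) = (6) - (4) = 2.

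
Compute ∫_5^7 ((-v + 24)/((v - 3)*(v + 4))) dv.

-4*log(11) + 3*log(2) + 8*log(3)

Factor the denominator: v**2 + v - 12 = (v + 4)(v - 3).
Partial fractions: (-v + 24)/((v - 3)*(v + 4)) = -4/(v + 4) + 3/(v - 3).
An antiderivative is F(v) = 3*log(v - 3) - 4*log(v + 4).
Then F(7) - F(5) = (-4*log(11) + 6*log(2)) - (-8*log(3) + 3*log(2)) = -4*log(11) + 3*log(2) + 8*log(3).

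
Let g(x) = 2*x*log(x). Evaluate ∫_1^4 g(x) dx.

-15/2 + 32*log(2)

Integrate by parts once (u = ln x, dv = 2*x dx).
An antiderivative is F(x) = x**2*(2*log(x) - 1)/2.
Then F(4) - F(1) = (-8 + 32*log(2)) - (-1/2) = -15/2 + 32*log(2).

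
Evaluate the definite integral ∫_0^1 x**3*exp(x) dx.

6 - 2*E

Integrate by parts 3 times (u = x^3, dv = exp(x) dx).
An antiderivative is F(x) = (x**3 - 3*x**2 + 6*x - 6)*exp(x).
Then F(1) - F(0) = (-2*E) - (-6) = 6 - 2*E.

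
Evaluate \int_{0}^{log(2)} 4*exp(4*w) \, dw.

15

Let u = exp(w), so du = exp(w) dw. When w = 0, u = 1; when w = log(2), u = 2.
The integral becomes 4·∫ u**3 du from 1 to 2, with antiderivative u**4.
Back in w: F(w) = exp(4*w).
Then F(log(2)) - F(0) = (16) - (1) = 15.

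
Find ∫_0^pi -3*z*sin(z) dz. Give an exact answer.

-3*pi

Integrate by parts once (u = z, dv = -3*sin(z) dz).
An antiderivative is F(z) = 3*z*cos(z) - 3*sin(z).
Then F(pi) - F(0) = (-3*pi) - (0) = -3*pi.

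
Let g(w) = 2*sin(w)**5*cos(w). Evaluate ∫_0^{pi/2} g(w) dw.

1/3

Let u = sin(w), so du = cos(w) dw. When w = 0, u = 0; when w = pi/2, u = 1.
The integral becomes 2·∫ u**5 du from 0 to 1, with antiderivative u**6/3.
Back in w: F(w) = sin(w)**6/3.
Then F(pi/2) - F(0) = (1/3) - (0) = 1/3.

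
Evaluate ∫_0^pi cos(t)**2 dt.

pi/2

Use the identity cos^2(t) = (1 + cos(2*t))/2.
An antiderivative is F(t) = t/2 + sin(2*t)/4.
Then F(pi) - F(0) = (pi/2) - (0) = pi/2.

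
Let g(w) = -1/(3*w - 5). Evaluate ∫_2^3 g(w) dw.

An antiderivative is F(w) = -log(3*w - 5)/3.
Then F(3) - F(2) = (-2*log(2)/3) - (0) = -2*log(2)/3.

-2*log(2)/3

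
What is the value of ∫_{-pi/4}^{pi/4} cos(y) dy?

An antiderivative is F(y) = sin(y).
Then F(pi/4) - F(-pi/4) = (sqrt(2)/2) - (-sqrt(2)/2) = sqrt(2).

sqrt(2)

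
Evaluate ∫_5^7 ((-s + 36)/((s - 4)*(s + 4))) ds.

-5*log(11) + 14*log(3)

Factor the denominator: s**2 - 16 = (s + 4)(s - 4).
Partial fractions: (-s + 36)/((s - 4)*(s + 4)) = -5/(s + 4) + 4/(s - 4).
An antiderivative is F(s) = 4*log(s - 4) - 5*log(s + 4).
Then F(7) - F(5) = (-5*log(11) + 4*log(3)) - (-10*log(3)) = -5*log(11) + 14*log(3).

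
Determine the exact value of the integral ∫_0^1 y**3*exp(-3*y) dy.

Integrate by parts 3 times (u = y^3, dv = exp(-3*y) dy).
An antiderivative is F(y) = (-9*y**3 - 9*y**2 - 6*y - 2)*exp(-3*y)/27.
Then F(1) - F(0) = (-26*exp(-3)/27) - (-2/27) = 2/27 - 26*exp(-3)/27.

2/27 - 26*exp(-3)/27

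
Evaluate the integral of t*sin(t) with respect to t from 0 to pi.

pi

Integrate by parts once (u = t, dv = sin(t) dt).
An antiderivative is F(t) = -t*cos(t) + sin(t).
Then F(pi) - F(0) = (pi) - (0) = pi.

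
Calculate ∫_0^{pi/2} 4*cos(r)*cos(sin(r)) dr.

4*sin(1)

Let u = sin(r), so du = cos(r) dr. When r = 0, u = 0; when r = pi/2, u = 1.
The integral becomes 4·∫ cos(u) du from 0 to 1, with antiderivative 4*sin(u).
Back in r: F(r) = 4*sin(sin(r)).
Then F(pi/2) - F(0) = (4*sin(1)) - (0) = 4*sin(1).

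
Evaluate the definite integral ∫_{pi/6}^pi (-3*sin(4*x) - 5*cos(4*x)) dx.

5*sqrt(3)/8 + 9/8

An antiderivative is F(x) = -5*sin(4*x)/4 + 3*cos(4*x)/4.
Then F(pi) - F(pi/6) = (3/4) - (-5*sqrt(3)/8 - 3/8) = 5*sqrt(3)/8 + 9/8.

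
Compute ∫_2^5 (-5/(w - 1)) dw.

-10*log(2)

An antiderivative is F(w) = -5*log(w - 1).
Then F(5) - F(2) = (-10*log(2)) - (0) = -10*log(2).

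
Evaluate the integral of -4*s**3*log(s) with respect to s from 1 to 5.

156 - 625*log(5)

Integrate by parts once (u = ln s, dv = -4*s**3 ds).
An antiderivative is F(s) = -s**4*(4*log(s) - 1)/4.
Then F(5) - F(1) = (625/4 - 625*log(5)) - (1/4) = 156 - 625*log(5).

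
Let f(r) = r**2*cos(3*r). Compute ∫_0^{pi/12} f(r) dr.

sqrt(2)*(-32 + pi**2 + 8*pi)/864

Integrate by parts twice (u = r^2, dv = cos(3*r) dr).
An antiderivative is F(r) = r**2*sin(3*r)/3 + 2*r*cos(3*r)/9 - 2*sin(3*r)/27.
Then F(pi/12) - F(0) = (sqrt(2)*(-32 + pi**2 + 8*pi)/864) - (0) = sqrt(2)*(-32 + pi**2 + 8*pi)/864.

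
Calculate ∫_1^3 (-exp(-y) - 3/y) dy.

An antiderivative is F(y) = -3*log(y) + exp(-y).
Then F(3) - F(1) = (-3*log(3) + exp(-3)) - (exp(-1)) = -3*log(3) - exp(-1) + exp(-3).

-3*log(3) - exp(-1) + exp(-3)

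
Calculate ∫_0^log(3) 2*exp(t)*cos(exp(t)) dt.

-2*sin(1) + 2*sin(3)

Let u = exp(t), so du = exp(t) dt. When t = 0, u = 1; when t = log(3), u = 3.
The integral becomes 2·∫ cos(u) du from 1 to 3, with antiderivative 2*sin(u).
Back in t: F(t) = 2*sin(exp(t)).
Then F(log(3)) - F(0) = (2*sin(3)) - (2*sin(1)) = -2*sin(1) + 2*sin(3).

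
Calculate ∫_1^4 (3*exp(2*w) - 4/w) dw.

An antiderivative is F(w) = 3*exp(2*w)/2 - 4*log(w).
Then F(4) - F(1) = (-8*log(2) + 3*exp(8)/2) - (3*exp(2)/2) = -3*exp(2)/2 - 8*log(2) + 3*exp(8)/2.

-3*exp(2)/2 - 8*log(2) + 3*exp(8)/2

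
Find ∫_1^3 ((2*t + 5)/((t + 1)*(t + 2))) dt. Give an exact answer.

Factor the denominator: t**2 + 3*t + 2 = (t + 2)(t + 1).
Partial fractions: (2*t + 5)/((t + 1)*(t + 2)) = -1/(t + 2) + 3/(t + 1).
An antiderivative is F(t) = 3*log(t + 1) - log(t + 2).
Then F(3) - F(1) = (log(64/5)) - (log(8/3)) = log(24/5).

log(24/5)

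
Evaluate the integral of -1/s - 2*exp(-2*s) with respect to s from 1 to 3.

An antiderivative is F(s) = -log(s) + exp(-2*s).
Then F(3) - F(1) = (-log(3) + exp(-6)) - (exp(-2)) = -log(3) - exp(-2) + exp(-6).

-log(3) - exp(-2) + exp(-6)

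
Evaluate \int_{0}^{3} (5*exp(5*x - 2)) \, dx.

-(1 - exp(15))*exp(-2)

Let u = 5*x - 2, so du = 5 dx. When x = 0, u = -2; when x = 3, u = 13.
The integral becomes ∫ exp(u) du from -2 to 13, with antiderivative exp(u).
Back in x: F(x) = exp(5*x - 2).
Then F(3) - F(0) = (exp(13)) - (exp(-2)) = -(1 - exp(15))*exp(-2).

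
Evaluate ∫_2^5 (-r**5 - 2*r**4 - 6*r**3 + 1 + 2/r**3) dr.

By the power rule, an antiderivative is F(r) = -r**6/6 - 2*r**5/5 - 3*r**4/2 + r - 1/r**2.
Then F(5) - F(2) = (-359003/75) - (-2743/60) = -474099/100.

-474099/100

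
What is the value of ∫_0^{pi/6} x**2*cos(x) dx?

Integrate by parts twice (u = x^2, dv = cos(x) dx).
An antiderivative is F(x) = x**2*sin(x) + 2*x*cos(x) - 2*sin(x).
Then F(pi/6) - F(0) = (-1 + pi**2/72 + sqrt(3)*pi/6) - (0) = -1 + pi**2/72 + sqrt(3)*pi/6.

-1 + pi**2/72 + sqrt(3)*pi/6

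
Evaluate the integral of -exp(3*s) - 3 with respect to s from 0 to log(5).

-124/3 - 3*log(5)

An antiderivative is F(s) = -exp(3*s)/3 - 3*s.
Then F(log(5)) - F(0) = (-125/3 - 3*log(5)) - (-1/3) = -124/3 - 3*log(5).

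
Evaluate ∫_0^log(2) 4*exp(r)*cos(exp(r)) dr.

-4*sin(1) + 4*sin(2)

Let u = exp(r), so du = exp(r) dr. When r = 0, u = 1; when r = log(2), u = 2.
The integral becomes 4·∫ cos(u) du from 1 to 2, with antiderivative 4*sin(u).
Back in r: F(r) = 4*sin(exp(r)).
Then F(log(2)) - F(0) = (4*sin(2)) - (4*sin(1)) = -4*sin(1) + 4*sin(2).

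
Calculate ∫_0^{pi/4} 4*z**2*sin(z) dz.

Integrate by parts twice (u = z^2, dv = 4*sin(z) dz).
An antiderivative is F(z) = -4*z**2*cos(z) + 8*z*sin(z) + 8*cos(z).
Then F(pi/4) - F(0) = (sqrt(2)*(-pi**2/8 + pi + 4)) - (8) = -8 - sqrt(2)*pi**2/8 + sqrt(2)*pi + 4*sqrt(2).

-8 - sqrt(2)*pi**2/8 + sqrt(2)*pi + 4*sqrt(2)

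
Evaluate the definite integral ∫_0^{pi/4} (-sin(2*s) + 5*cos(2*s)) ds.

2

An antiderivative is F(s) = 5*sin(2*s)/2 + cos(2*s)/2.
Then F(pi/4) - F(0) = (5/2) - (1/2) = 2.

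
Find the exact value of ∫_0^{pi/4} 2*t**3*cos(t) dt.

Integrate by parts 3 times (u = t^3, dv = 2*cos(t) dt).
An antiderivative is F(t) = 2*t**3*sin(t) + 6*t**2*cos(t) - 12*t*sin(t) - 12*cos(t).
Then F(pi/4) - F(0) = (sqrt(2)*(-384 - 96*pi + pi**3 + 12*pi**2)/64) - (-12) = -6*sqrt(2) - 3*sqrt(2)*pi/2 + sqrt(2)*pi**3/64 + 3*sqrt(2)*pi**2/16 + 12.

-6*sqrt(2) - 3*sqrt(2)*pi/2 + sqrt(2)*pi**3/64 + 3*sqrt(2)*pi**2/16 + 12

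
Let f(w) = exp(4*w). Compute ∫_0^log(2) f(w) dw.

Let u = exp(w), so du = exp(w) dw. When w = 0, u = 1; when w = log(2), u = 2.
The integral becomes ∫ u**3 du from 1 to 2, with antiderivative u**4/4.
Back in w: F(w) = exp(4*w)/4.
Then F(log(2)) - F(0) = (4) - (1/4) = 15/4.

15/4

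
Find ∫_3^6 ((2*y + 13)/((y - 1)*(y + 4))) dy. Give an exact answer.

Factor the denominator: y**2 + 3*y - 4 = (y + 4)(y - 1).
Partial fractions: (2*y + 13)/((y - 1)*(y + 4)) = -1/(y + 4) + 3/(y - 1).
An antiderivative is F(y) = 3*log(y - 1) - log(y + 4).
Then F(6) - F(3) = (log(25/2)) - (log(8/7)) = -4*log(2) + log(7) + 2*log(5).

-4*log(2) + log(7) + 2*log(5)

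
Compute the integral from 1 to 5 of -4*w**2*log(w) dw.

496/9 - 500*log(5)/3

Integrate by parts once (u = ln w, dv = -4*w**2 dw).
An antiderivative is F(w) = -4*w**3*(3*log(w) - 1)/9.
Then F(5) - F(1) = (500/9 - 500*log(5)/3) - (4/9) = 496/9 - 500*log(5)/3.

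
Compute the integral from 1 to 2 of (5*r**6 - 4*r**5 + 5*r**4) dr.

By the power rule, an antiderivative is F(r) = 5*r**7/7 - 2*r**6/3 + r**5.
Then F(2) - F(1) = (1696/21) - (22/21) = 558/7.

558/7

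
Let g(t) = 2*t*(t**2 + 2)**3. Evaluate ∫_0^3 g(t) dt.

14625/4

Let u = t**2 + 2, so du = 2*t dt. When t = 0, u = 2; when t = 3, u = 11.
The integral becomes ∫ u**3 du from 2 to 11, with antiderivative u**4/4.
Back in t: F(t) = (t**2 + 2)**4/4.
Then F(3) - F(0) = (14641/4) - (4) = 14625/4.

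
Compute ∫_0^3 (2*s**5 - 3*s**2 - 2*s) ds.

By the power rule, an antiderivative is F(s) = s**6/3 - s**3 - s**2.
Then F(3) - F(0) = (207) - (0) = 207.

207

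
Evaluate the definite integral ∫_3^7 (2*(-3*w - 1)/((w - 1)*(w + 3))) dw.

Factor the denominator: w**2 + 2*w - 3 = (w + 3)(w - 1).
Partial fractions: 2*(-3*w - 1)/((w - 1)*(w + 3)) = -4/(w + 3) - 2/(w - 1).
An antiderivative is F(w) = -2*log(w - 1) - 4*log(w + 3).
Then F(7) - F(3) = (-4*log(5) - 6*log(2) - 2*log(3)) - (-4*log(3) - 6*log(2)) = -4*log(5) + 2*log(3).

-4*log(5) + 2*log(3)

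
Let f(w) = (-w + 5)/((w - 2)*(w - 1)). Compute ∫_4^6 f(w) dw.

Factor the denominator: w**2 - 3*w + 2 = (w - 1)(w - 2).
Partial fractions: (-w + 5)/((w - 2)*(w - 1)) = -4/(w - 1) + 3/(w - 2).
An antiderivative is F(w) = 3*log(w - 2) - 4*log(w - 1).
Then F(6) - F(4) = (-4*log(5) + 6*log(2)) - (log(8/81)) = -4*log(5) + 3*log(2) + 4*log(3).

-4*log(5) + 3*log(2) + 4*log(3)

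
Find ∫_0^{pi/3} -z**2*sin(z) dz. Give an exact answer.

-sqrt(3)*pi/3 + pi**2/18 + 1

Integrate by parts twice (u = z^2, dv = -sin(z) dz).
An antiderivative is F(z) = z**2*cos(z) - 2*z*sin(z) - 2*cos(z).
Then F(pi/3) - F(0) = (-sqrt(3)*pi/3 - 1 + pi**2/18) - (-2) = -sqrt(3)*pi/3 + pi**2/18 + 1.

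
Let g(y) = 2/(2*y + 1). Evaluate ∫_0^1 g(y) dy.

log(3)

Let u = 2*y + 1, so du = 2 dy. When y = 0, u = 1; when y = 1, u = 3.
The integral becomes ∫ 1/u du from 1 to 3, with antiderivative log(u).
Back in y: F(y) = log(2*y + 1).
Then F(1) - F(0) = (log(3)) - (0) = log(3).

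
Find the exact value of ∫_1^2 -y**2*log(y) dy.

7/9 - 8*log(2)/3

Integrate by parts once (u = ln y, dv = -y**2 dy).
An antiderivative is F(y) = -y**3*(3*log(y) - 1)/9.
Then F(2) - F(1) = (8/9 - 8*log(2)/3) - (1/9) = 7/9 - 8*log(2)/3.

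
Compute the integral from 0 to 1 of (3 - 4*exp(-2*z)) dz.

An antiderivative is F(z) = 3*z + 2*exp(-2*z).
Then F(1) - F(0) = (2*exp(-2) + 3) - (2) = 2*exp(-2) + 1.

2*exp(-2) + 1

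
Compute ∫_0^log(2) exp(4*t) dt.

15/4

Let u = exp(t), so du = exp(t) dt. When t = 0, u = 1; when t = log(2), u = 2.
The integral becomes ∫ u**3 du from 1 to 2, with antiderivative u**4/4.
Back in t: F(t) = exp(4*t)/4.
Then F(log(2)) - F(0) = (4) - (1/4) = 15/4.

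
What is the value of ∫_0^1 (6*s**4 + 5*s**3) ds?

By the power rule, an antiderivative is F(s) = 6*s**5/5 + 5*s**4/4.
Then F(1) - F(0) = (49/20) - (0) = 49/20.

49/20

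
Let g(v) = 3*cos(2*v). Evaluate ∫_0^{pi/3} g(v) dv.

3*sqrt(3)/4

An antiderivative is F(v) = 3*sin(2*v)/2.
Then F(pi/3) - F(0) = (3*sqrt(3)/4) - (0) = 3*sqrt(3)/4.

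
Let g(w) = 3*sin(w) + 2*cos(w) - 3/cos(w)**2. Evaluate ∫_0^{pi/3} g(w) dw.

An antiderivative is F(w) = 2*sin(w) - 3*cos(w) - 3*tan(w).
Then F(pi/3) - F(0) = (-2*sqrt(3) - 3/2) - (-3) = 3/2 - 2*sqrt(3).

3/2 - 2*sqrt(3)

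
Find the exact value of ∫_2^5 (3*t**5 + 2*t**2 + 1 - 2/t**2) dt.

78609/10

By the power rule, an antiderivative is F(t) = t**6/2 + 2*t**3/3 + t + 2/t.
Then F(5) - F(2) = (237037/30) - (121/3) = 78609/10.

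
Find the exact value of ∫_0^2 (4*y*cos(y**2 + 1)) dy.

2*sin(5) - 2*sin(1)

Let u = y**2 + 1, so du = 2*y dy. When y = 0, u = 1; when y = 2, u = 5.
The integral becomes 2·∫ cos(u) du from 1 to 5, with antiderivative 2*sin(u).
Back in y: F(y) = 2*sin(y**2 + 1).
Then F(2) - F(0) = (2*sin(5)) - (2*sin(1)) = 2*sin(5) - 2*sin(1).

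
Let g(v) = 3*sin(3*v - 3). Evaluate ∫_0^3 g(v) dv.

Let u = 3*v - 3, so du = 3 dv. When v = 0, u = -3; when v = 3, u = 6.
The integral becomes ∫ sin(u) du from -3 to 6, with antiderivative -cos(u).
Back in v: F(v) = -cos(3*v - 3).
Then F(3) - F(0) = (-cos(6)) - (-cos(3)) = cos(3) - cos(6).

cos(3) - cos(6)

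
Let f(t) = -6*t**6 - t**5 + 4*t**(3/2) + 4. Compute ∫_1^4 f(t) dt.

-1026443/70

By the power rule, an antiderivative is F(t) = -6*t**7/7 - t**6/6 + 8*t**(5/2)/5 + 4*t.
Then F(4) - F(1) = (-1539184/105) - (961/210) = -1026443/70.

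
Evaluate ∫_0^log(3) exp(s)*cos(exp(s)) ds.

Let u = exp(s), so du = exp(s) ds. When s = 0, u = 1; when s = log(3), u = 3.
The integral becomes ∫ cos(u) du from 1 to 3, with antiderivative sin(u).
Back in s: F(s) = sin(exp(s)).
Then F(log(3)) - F(0) = (sin(3)) - (sin(1)) = -sin(1) + sin(3).

-sin(1) + sin(3)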